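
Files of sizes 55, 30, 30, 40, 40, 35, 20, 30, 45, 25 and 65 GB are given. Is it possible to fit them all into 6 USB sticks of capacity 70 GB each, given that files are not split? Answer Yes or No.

Total = 415 GB; ⌈415/70⌉ = 6.
The bound of 6 does not rule out 6, but exhaustive search shows no assignment into 6 USB sticks of capacity 70 GB exists — the minimum is 7.

No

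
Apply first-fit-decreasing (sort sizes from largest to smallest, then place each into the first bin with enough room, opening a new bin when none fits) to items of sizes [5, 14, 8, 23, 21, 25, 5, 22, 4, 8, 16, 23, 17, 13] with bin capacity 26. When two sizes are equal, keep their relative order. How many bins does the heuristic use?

Sorted descending: 25, 23, 23, 22, 21, 17, 16, 14, 13, 8, 8, 5, 5, 4.
  25 → bin 1 (new)  [load 25/26]
  23 → bin 2 (new)  [load 23/26]
  23 → bin 3 (new)  [load 23/26]
  22 → bin 4 (new)  [load 22/26]
  21 → bin 5 (new)  [load 21/26]
  17 → bin 6 (new)  [load 17/26]
  16 → bin 7 (new)  [load 16/26]
  14 → bin 8 (new)  [load 14/26]
  13 → bin 9 (new)  [load 13/26]
  8 → bin 6  [load 25/26]
  8 → bin 7  [load 24/26]
  5 → bin 5  [load 26/26]
  5 → bin 8  [load 19/26]
  4 → bin 4  [load 26/26]
9 bins opened.

9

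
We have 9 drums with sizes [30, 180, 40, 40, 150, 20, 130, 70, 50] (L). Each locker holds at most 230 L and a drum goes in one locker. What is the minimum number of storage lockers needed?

4

Total = 180 + 150 + 130 + 70 + 50 + 40 + 40 + 30 + 20 = 710 L.
Lower bound: ⌈710/230⌉ = 4 storage lockers.
A packing using 4 storage lockers:
  locker 1: 180 + 50 = 230
  locker 2: 150 + 70 = 220
  locker 3: 130 + 40 + 40 + 20 = 230
  locker 4: 30 = 30
This matches the lower bound, so 4 is optimal.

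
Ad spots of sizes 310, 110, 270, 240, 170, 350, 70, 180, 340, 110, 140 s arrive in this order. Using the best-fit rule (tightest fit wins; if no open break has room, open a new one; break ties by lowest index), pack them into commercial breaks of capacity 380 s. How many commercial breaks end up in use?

  310 → break 1 (new)  [load 310/380]
  110 → break 2 (new)  [load 110/380]
  270 → break 2  [load 380/380]
  240 → break 3 (new)  [load 240/380]
  170 → break 4 (new)  [load 170/380]
  350 → break 5 (new)  [load 350/380]
  70 → break 1  [load 380/380]
  180 → break 4  [load 350/380]
  340 → break 6 (new)  [load 340/380]
  110 → break 3  [load 350/380]
  140 → break 7 (new)  [load 140/380]
7 commercial breaks opened.

7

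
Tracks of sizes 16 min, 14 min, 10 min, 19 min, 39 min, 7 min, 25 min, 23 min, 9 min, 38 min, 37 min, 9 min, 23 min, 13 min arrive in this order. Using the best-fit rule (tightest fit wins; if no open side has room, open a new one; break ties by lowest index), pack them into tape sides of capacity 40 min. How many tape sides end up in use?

8

  16 → side 1 (new)  [load 16/40]
  14 → side 1  [load 30/40]
  10 → side 1  [load 40/40]
  19 → side 2 (new)  [load 19/40]
  39 → side 3 (new)  [load 39/40]
  7 → side 2  [load 26/40]
  25 → side 4 (new)  [load 25/40]
  23 → side 5 (new)  [load 23/40]
  9 → side 2  [load 35/40]
  38 → side 6 (new)  [load 38/40]
  37 → side 7 (new)  [load 37/40]
  9 → side 4  [load 34/40]
  23 → side 8 (new)  [load 23/40]
  13 → side 5  [load 36/40]
8 tape sides opened.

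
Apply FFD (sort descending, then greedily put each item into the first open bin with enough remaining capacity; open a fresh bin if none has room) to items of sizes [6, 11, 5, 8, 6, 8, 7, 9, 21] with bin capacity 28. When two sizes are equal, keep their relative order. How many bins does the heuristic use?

Sorted descending: 21, 11, 9, 8, 8, 7, 6, 6, 5.
  21 → bin 1 (new)  [load 21/28]
  11 → bin 2 (new)  [load 11/28]
  9 → bin 2  [load 20/28]
  8 → bin 2  [load 28/28]
  8 → bin 3 (new)  [load 8/28]
  7 → bin 1  [load 28/28]
  6 → bin 3  [load 14/28]
  6 → bin 3  [load 20/28]
  5 → bin 3  [load 25/28]
3 bins opened.

3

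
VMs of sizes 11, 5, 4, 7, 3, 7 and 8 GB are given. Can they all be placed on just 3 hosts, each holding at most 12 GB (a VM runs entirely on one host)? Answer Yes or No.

No

Total = 45 GB; ⌈45/12⌉ = 4.
At least 4 hosts are required, but only 3 are allowed.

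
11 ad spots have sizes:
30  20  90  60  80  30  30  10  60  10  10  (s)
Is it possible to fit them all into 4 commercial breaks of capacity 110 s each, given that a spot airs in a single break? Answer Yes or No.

Yes

A valid assignment using 4 commercial breaks:
  break 1: 90 + 20 = 110
  break 2: 80 + 30 = 110
  break 3: 60 + 30 + 10 + 10 = 110
  break 4: 60 + 30 + 10 = 100
Every load is within 110 s, so 4 commercial breaks suffice.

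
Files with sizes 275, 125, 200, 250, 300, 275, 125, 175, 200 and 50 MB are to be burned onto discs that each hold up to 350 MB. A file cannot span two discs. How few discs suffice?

7

Total = 300 + 275 + 275 + 250 + 200 + 200 + 175 + 125 + 125 + 50 = 1975 MB.
Lower bound: ⌈1975/350⌉ = 6 discs.
A packing using 7 discs:
  disc 1: 300 + 50 = 350
  disc 2: 275 = 275
  disc 3: 275 = 275
  disc 4: 250 = 250
  disc 5: 200 + 125 = 325
  disc 6: 200 + 125 = 325
  disc 7: 175 = 175
No arrangement into 6 discs stays within capacity, so 7 is optimal.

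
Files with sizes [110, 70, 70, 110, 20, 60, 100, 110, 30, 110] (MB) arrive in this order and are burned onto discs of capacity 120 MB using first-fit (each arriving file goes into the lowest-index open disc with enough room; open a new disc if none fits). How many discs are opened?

8

  110 → disc 1 (new)  [load 110/120]
  70 → disc 2 (new)  [load 70/120]
  70 → disc 3 (new)  [load 70/120]
  110 → disc 4 (new)  [load 110/120]
  20 → disc 2  [load 90/120]
  60 → disc 5 (new)  [load 60/120]
  100 → disc 6 (new)  [load 100/120]
  110 → disc 7 (new)  [load 110/120]
  30 → disc 2  [load 120/120]
  110 → disc 8 (new)  [load 110/120]
8 discs opened.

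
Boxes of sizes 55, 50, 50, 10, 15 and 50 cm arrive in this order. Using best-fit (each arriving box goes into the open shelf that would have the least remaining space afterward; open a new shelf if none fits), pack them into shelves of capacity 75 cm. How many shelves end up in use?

  55 → shelf 1 (new)  [load 55/75]
  50 → shelf 2 (new)  [load 50/75]
  50 → shelf 3 (new)  [load 50/75]
  10 → shelf 1  [load 65/75]
  15 → shelf 2  [load 65/75]
  50 → shelf 4 (new)  [load 50/75]
4 shelves opened.

4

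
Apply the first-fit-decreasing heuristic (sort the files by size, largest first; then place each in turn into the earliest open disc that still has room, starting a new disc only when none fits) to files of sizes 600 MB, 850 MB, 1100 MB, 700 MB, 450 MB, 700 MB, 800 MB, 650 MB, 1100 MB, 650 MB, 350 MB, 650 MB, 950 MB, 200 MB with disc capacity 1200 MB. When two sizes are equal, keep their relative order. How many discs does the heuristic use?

Sorted descending: 1100, 1100, 950, 850, 800, 700, 700, 650, 650, 650, 600, 450, 350, 200.
  1100 → disc 1 (new)  [load 1100/1200]
  1100 → disc 2 (new)  [load 1100/1200]
  950 → disc 3 (new)  [load 950/1200]
  850 → disc 4 (new)  [load 850/1200]
  800 → disc 5 (new)  [load 800/1200]
  700 → disc 6 (new)  [load 700/1200]
  700 → disc 7 (new)  [load 700/1200]
  650 → disc 8 (new)  [load 650/1200]
  650 → disc 9 (new)  [load 650/1200]
  650 → disc 10 (new)  [load 650/1200]
  600 → disc 11 (new)  [load 600/1200]
  450 → disc 6  [load 1150/1200]
  350 → disc 4  [load 1200/1200]
  200 → disc 3  [load 1150/1200]
11 discs opened.

11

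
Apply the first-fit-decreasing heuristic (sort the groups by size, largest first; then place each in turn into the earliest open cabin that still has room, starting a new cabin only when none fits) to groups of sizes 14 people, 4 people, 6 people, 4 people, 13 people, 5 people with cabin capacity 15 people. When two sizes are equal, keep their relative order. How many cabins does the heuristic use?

4

Sorted descending: 14, 13, 6, 5, 4, 4.
  14 → cabin 1 (new)  [load 14/15]
  13 → cabin 2 (new)  [load 13/15]
  6 → cabin 3 (new)  [load 6/15]
  5 → cabin 3  [load 11/15]
  4 → cabin 3  [load 15/15]
  4 → cabin 4 (new)  [load 4/15]
4 cabins opened.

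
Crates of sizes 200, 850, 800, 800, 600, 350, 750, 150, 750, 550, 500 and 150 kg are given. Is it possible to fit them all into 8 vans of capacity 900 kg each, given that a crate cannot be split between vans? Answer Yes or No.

A valid assignment using 8 vans:
  van 1: 850 = 850
  van 2: 800 = 800
  van 3: 800 = 800
  van 4: 750 + 150 = 900
  van 5: 750 + 150 = 900
  van 6: 600 + 200 = 800
  van 7: 550 + 350 = 900
  van 8: 500 = 500
Every load is within 900 kg, so 8 vans suffice.

Yes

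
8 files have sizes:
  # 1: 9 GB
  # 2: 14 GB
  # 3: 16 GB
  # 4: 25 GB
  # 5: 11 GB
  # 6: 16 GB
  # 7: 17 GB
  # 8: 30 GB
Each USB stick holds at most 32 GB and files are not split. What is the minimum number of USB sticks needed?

5

Total = 30 + 25 + 17 + 16 + 16 + 14 + 11 + 9 = 138 GB.
Lower bound: ⌈138/32⌉ = 5 USB sticks.
A packing using 5 USB sticks:
  USB stick 1: 30 = 30
  USB stick 2: 25 = 25
  USB stick 3: 17 + 14 = 31
  USB stick 4: 16 + 16 = 32
  USB stick 5: 11 + 9 = 20
This matches the lower bound, so 5 is optimal.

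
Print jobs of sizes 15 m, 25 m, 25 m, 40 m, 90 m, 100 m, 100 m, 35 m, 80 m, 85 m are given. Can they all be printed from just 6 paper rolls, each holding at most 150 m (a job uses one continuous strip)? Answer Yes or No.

Yes

A valid assignment using 5 paper rolls:
  roll 1: 100 + 40 = 140
  roll 2: 100 + 35 + 15 = 150
  roll 3: 90 + 25 + 25 = 140
  roll 4: 85 = 85
  roll 5: 80 = 80
That uses only 5 ≤ 6, so 6 paper rolls are enough.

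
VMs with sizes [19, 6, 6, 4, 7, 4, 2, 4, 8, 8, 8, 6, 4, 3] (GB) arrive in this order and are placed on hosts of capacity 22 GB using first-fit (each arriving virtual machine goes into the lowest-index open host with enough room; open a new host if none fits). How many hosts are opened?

5

  19 → host 1 (new)  [load 19/22]
  6 → host 2 (new)  [load 6/22]
  6 → host 2  [load 12/22]
  4 → host 2  [load 16/22]
  7 → host 3 (new)  [load 7/22]
  4 → host 2  [load 20/22]
  2 → host 1  [load 21/22]
  4 → host 3  [load 11/22]
  8 → host 3  [load 19/22]
  8 → host 4 (new)  [load 8/22]
  8 → host 4  [load 16/22]
  6 → host 4  [load 22/22]
  4 → host 5 (new)  [load 4/22]
  3 → host 3  [load 22/22]
5 hosts opened.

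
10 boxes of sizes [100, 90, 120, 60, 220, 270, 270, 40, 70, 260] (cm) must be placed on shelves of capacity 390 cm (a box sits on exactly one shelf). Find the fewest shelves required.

Total = 270 + 270 + 260 + 220 + 120 + 100 + 90 + 70 + 60 + 40 = 1500 cm.
Lower bound: ⌈1500/390⌉ = 4 shelves.
A packing using 4 shelves:
  shelf 1: 270 + 120 = 390
  shelf 2: 270 + 100 = 370
  shelf 3: 260 + 90 + 40 = 390
  shelf 4: 220 + 70 + 60 = 350
This matches the lower bound, so 4 is optimal.

4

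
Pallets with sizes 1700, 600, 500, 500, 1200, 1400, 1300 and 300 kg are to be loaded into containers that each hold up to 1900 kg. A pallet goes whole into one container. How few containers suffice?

Total = 1700 + 1400 + 1300 + 1200 + 600 + 500 + 500 + 300 = 7500 kg.
Lower bound: ⌈7500/1900⌉ = 4 containers.
A packing using 5 containers:
  container 1: 1700 = 1700
  container 2: 1400 + 500 = 1900
  container 3: 1300 + 600 = 1900
  container 4: 1200 + 500 = 1700
  container 5: 300 = 300
No arrangement into 4 containers stays within capacity, so 5 is optimal.

5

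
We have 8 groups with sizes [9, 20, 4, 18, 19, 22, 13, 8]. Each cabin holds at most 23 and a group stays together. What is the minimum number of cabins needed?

Total = 22 + 20 + 19 + 18 + 13 + 9 + 8 + 4 = 113.
Lower bound: ⌈113/23⌉ = 5 cabins.
A packing using 6 cabins:
  cabin 1: 22 = 22
  cabin 2: 20 = 20
  cabin 3: 19 + 4 = 23
  cabin 4: 18 = 18
  cabin 5: 13 + 9 = 22
  cabin 6: 8 = 8
No arrangement into 5 cabins stays within capacity, so 6 is optimal.

6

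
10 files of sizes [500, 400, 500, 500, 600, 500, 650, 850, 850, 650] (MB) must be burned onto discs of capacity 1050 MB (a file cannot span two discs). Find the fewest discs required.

Total = 850 + 850 + 650 + 650 + 600 + 500 + 500 + 500 + 500 + 400 = 6000 MB.
Lower bound: ⌈6000/1050⌉ = 6 discs.
A packing using 7 discs:
  disc 1: 850 = 850
  disc 2: 850 = 850
  disc 3: 650 + 400 = 1050
  disc 4: 650 = 650
  disc 5: 600 = 600
  disc 6: 500 + 500 = 1000
  disc 7: 500 + 500 = 1000
No arrangement into 6 discs stays within capacity, so 7 is optimal.

7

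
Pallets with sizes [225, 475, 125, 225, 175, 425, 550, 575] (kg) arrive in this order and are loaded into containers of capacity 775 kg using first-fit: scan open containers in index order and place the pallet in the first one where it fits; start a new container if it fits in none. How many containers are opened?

5

  225 → container 1 (new)  [load 225/775]
  475 → container 1  [load 700/775]
  125 → container 2 (new)  [load 125/775]
  225 → container 2  [load 350/775]
  175 → container 2  [load 525/775]
  425 → container 3 (new)  [load 425/775]
  550 → container 4 (new)  [load 550/775]
  575 → container 5 (new)  [load 575/775]
5 containers opened.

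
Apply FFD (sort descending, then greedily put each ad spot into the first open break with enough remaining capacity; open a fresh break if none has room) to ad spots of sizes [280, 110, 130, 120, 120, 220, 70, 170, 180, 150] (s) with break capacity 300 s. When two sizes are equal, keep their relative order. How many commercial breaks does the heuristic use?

6

Sorted descending: 280, 220, 180, 170, 150, 130, 120, 120, 110, 70.
  280 → break 1 (new)  [load 280/300]
  220 → break 2 (new)  [load 220/300]
  180 → break 3 (new)  [load 180/300]
  170 → break 4 (new)  [load 170/300]
  150 → break 5 (new)  [load 150/300]
  130 → break 4  [load 300/300]
  120 → break 3  [load 300/300]
  120 → break 5  [load 270/300]
  110 → break 6 (new)  [load 110/300]
  70 → break 2  [load 290/300]
6 commercial breaks opened.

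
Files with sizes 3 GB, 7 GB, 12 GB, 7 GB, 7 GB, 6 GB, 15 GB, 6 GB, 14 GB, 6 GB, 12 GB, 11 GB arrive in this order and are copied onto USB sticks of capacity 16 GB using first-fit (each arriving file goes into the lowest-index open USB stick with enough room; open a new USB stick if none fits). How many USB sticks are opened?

  3 → USB stick 1 (new)  [load 3/16]
  7 → USB stick 1  [load 10/16]
  12 → USB stick 2 (new)  [load 12/16]
  7 → USB stick 3 (new)  [load 7/16]
  7 → USB stick 3  [load 14/16]
  6 → USB stick 1  [load 16/16]
  15 → USB stick 4 (new)  [load 15/16]
  6 → USB stick 5 (new)  [load 6/16]
  14 → USB stick 6 (new)  [load 14/16]
  6 → USB stick 5  [load 12/16]
  12 → USB stick 7 (new)  [load 12/16]
  11 → USB stick 8 (new)  [load 11/16]
8 USB sticks opened.

8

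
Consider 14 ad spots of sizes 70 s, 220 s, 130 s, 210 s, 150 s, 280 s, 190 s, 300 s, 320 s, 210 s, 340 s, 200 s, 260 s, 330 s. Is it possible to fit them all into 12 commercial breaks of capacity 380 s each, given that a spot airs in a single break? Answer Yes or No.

A valid assignment using 11 commercial breaks:
  break 1: 340 = 340
  break 2: 330 = 330
  break 3: 320 = 320
  break 4: 300 + 70 = 370
  break 5: 280 = 280
  break 6: 260 = 260
  break 7: 220 + 150 = 370
  break 8: 210 + 130 = 340
  break 9: 210 = 210
  break 10: 200 = 200
  break 11: 190 = 190
That uses only 11 ≤ 12, so 12 commercial breaks are enough.

Yes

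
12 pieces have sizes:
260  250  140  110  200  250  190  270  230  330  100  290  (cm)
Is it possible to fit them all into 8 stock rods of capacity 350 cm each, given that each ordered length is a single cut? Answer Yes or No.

Total = 2620 cm; ⌈2620/350⌉ = 8.
9 pieces each exceed half the capacity and cannot share a stock rod, forcing at least 9 stock rods.
At least 9 stock rods are required, but only 8 are allowed.

No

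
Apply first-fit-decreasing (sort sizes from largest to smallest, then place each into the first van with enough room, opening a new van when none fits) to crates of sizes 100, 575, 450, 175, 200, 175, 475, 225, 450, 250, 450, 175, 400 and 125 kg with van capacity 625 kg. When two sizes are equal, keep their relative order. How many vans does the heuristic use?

Sorted descending: 575, 475, 450, 450, 450, 400, 250, 225, 200, 175, 175, 175, 125, 100.
  575 → van 1 (new)  [load 575/625]
  475 → van 2 (new)  [load 475/625]
  450 → van 3 (new)  [load 450/625]
  450 → van 4 (new)  [load 450/625]
  450 → van 5 (new)  [load 450/625]
  400 → van 6 (new)  [load 400/625]
  250 → van 7 (new)  [load 250/625]
  225 → van 6  [load 625/625]
  200 → van 7  [load 450/625]
  175 → van 3  [load 625/625]
  175 → van 4  [load 625/625]
  175 → van 5  [load 625/625]
  125 → van 2  [load 600/625]
  100 → van 7  [load 550/625]
7 vans opened.

7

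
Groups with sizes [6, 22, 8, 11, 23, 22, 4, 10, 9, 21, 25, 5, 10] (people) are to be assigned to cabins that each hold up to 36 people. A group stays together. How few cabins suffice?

5

Total = 25 + 23 + 22 + 22 + 21 + 11 + 10 + 10 + 9 + 8 + 6 + 5 + 4 = 176 people.
Lower bound: ⌈176/36⌉ = 5 cabins.
A packing using 5 cabins:
  cabin 1: 25 + 11 = 36
  cabin 2: 23 + 10 = 33
  cabin 3: 22 + 10 + 4 = 36
  cabin 4: 22 + 9 + 5 = 36
  cabin 5: 21 + 8 + 6 = 35
This matches the lower bound, so 5 is optimal.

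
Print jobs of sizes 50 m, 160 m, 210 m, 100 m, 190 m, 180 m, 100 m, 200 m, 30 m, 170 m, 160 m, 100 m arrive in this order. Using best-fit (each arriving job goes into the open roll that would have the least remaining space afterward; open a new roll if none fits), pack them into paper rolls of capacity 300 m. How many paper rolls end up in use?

  50 → roll 1 (new)  [load 50/300]
  160 → roll 1  [load 210/300]
  210 → roll 2 (new)  [load 210/300]
  100 → roll 3 (new)  [load 100/300]
  190 → roll 3  [load 290/300]
  180 → roll 4 (new)  [load 180/300]
  100 → roll 4  [load 280/300]
  200 → roll 5 (new)  [load 200/300]
  30 → roll 1  [load 240/300]
  170 → roll 6 (new)  [load 170/300]
  160 → roll 7 (new)  [load 160/300]
  100 → roll 5  [load 300/300]
7 paper rolls opened.

7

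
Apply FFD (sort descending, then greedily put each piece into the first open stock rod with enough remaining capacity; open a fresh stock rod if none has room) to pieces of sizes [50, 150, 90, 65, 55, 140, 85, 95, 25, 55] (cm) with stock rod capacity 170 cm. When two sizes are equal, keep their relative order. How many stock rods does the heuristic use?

Sorted descending: 150, 140, 95, 90, 85, 65, 55, 55, 50, 25.
  150 → stock rod 1 (new)  [load 150/170]
  140 → stock rod 2 (new)  [load 140/170]
  95 → stock rod 3 (new)  [load 95/170]
  90 → stock rod 4 (new)  [load 90/170]
  85 → stock rod 5 (new)  [load 85/170]
  65 → stock rod 3  [load 160/170]
  55 → stock rod 4  [load 145/170]
  55 → stock rod 5  [load 140/170]
  50 → stock rod 6 (new)  [load 50/170]
  25 → stock rod 2  [load 165/170]
6 stock rods opened.

6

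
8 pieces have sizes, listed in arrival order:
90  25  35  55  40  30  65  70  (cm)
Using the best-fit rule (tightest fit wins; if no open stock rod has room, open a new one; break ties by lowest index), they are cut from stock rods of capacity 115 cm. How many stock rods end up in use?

5

  90 → stock rod 1 (new)  [load 90/115]
  25 → stock rod 1  [load 115/115]
  35 → stock rod 2 (new)  [load 35/115]
  55 → stock rod 2  [load 90/115]
  40 → stock rod 3 (new)  [load 40/115]
  30 → stock rod 3  [load 70/115]
  65 → stock rod 4 (new)  [load 65/115]
  70 → stock rod 5 (new)  [load 70/115]
5 stock rods opened.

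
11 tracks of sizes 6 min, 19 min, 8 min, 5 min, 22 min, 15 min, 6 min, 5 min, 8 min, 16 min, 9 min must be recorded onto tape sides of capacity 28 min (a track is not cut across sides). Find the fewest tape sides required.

Total = 22 + 19 + 16 + 15 + 9 + 8 + 8 + 6 + 6 + 5 + 5 = 119 min.
Lower bound: ⌈119/28⌉ = 5 tape sides.
A packing using 5 tape sides:
  side 1: 22 + 6 = 28
  side 2: 19 + 9 = 28
  side 3: 16 + 8 = 24
  side 4: 15 + 8 + 5 = 28
  side 5: 6 + 5 = 11
This matches the lower bound, so 5 is optimal.

5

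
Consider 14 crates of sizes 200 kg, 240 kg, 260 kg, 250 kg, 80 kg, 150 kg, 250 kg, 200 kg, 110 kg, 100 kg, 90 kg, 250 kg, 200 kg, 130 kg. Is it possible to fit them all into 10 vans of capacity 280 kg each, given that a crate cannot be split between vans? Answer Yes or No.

No

Total = 2510 kg; ⌈2510/280⌉ = 9.
The bound of 9 does not rule out 10, but exhaustive search shows no assignment into 10 vans of capacity 280 kg exists — the minimum is 11.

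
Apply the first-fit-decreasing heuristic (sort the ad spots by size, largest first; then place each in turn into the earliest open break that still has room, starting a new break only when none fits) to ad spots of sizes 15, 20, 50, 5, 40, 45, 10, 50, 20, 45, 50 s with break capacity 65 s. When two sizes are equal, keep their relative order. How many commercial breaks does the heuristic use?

6

Sorted descending: 50, 50, 50, 45, 45, 40, 20, 20, 15, 10, 5.
  50 → break 1 (new)  [load 50/65]
  50 → break 2 (new)  [load 50/65]
  50 → break 3 (new)  [load 50/65]
  45 → break 4 (new)  [load 45/65]
  45 → break 5 (new)  [load 45/65]
  40 → break 6 (new)  [load 40/65]
  20 → break 4  [load 65/65]
  20 → break 5  [load 65/65]
  15 → break 1  [load 65/65]
  10 → break 2  [load 60/65]
  5 → break 2  [load 65/65]
6 commercial breaks opened.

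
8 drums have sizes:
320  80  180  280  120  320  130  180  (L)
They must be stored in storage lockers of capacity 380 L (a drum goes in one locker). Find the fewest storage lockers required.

5

Total = 320 + 320 + 280 + 180 + 180 + 130 + 120 + 80 = 1610 L.
Lower bound: ⌈1610/380⌉ = 5 storage lockers.
A packing using 5 storage lockers:
  locker 1: 320 = 320
  locker 2: 320 = 320
  locker 3: 280 + 80 = 360
  locker 4: 180 + 180 = 360
  locker 5: 130 + 120 = 250
This matches the lower bound, so 5 is optimal.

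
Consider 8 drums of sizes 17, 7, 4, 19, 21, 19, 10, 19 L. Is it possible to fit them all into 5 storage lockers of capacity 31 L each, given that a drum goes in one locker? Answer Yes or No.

A valid assignment using 5 storage lockers:
  locker 1: 21 + 10 = 31
  locker 2: 19 + 7 + 4 = 30
  locker 3: 19 = 19
  locker 4: 19 = 19
  locker 5: 17 = 17
Every load is within 31 L, so 5 storage lockers suffice.

Yes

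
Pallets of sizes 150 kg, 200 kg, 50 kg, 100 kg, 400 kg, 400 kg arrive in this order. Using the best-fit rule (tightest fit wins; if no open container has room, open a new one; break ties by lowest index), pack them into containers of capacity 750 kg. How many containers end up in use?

3

  150 → container 1 (new)  [load 150/750]
  200 → container 1  [load 350/750]
  50 → container 1  [load 400/750]
  100 → container 1  [load 500/750]
  400 → container 2 (new)  [load 400/750]
  400 → container 3 (new)  [load 400/750]
3 containers opened.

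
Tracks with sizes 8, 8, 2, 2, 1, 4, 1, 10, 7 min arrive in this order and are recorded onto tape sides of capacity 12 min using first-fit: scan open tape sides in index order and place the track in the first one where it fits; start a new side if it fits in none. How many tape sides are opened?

  8 → side 1 (new)  [load 8/12]
  8 → side 2 (new)  [load 8/12]
  2 → side 1  [load 10/12]
  2 → side 1  [load 12/12]
  1 → side 2  [load 9/12]
  4 → side 3 (new)  [load 4/12]
  1 → side 2  [load 10/12]
  10 → side 4 (new)  [load 10/12]
  7 → side 3  [load 11/12]
4 tape sides opened.

4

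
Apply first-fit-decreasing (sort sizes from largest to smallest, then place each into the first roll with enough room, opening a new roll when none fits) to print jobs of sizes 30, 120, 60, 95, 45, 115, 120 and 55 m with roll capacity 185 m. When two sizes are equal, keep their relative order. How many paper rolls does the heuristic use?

Sorted descending: 120, 120, 115, 95, 60, 55, 45, 30.
  120 → roll 1 (new)  [load 120/185]
  120 → roll 2 (new)  [load 120/185]
  115 → roll 3 (new)  [load 115/185]
  95 → roll 4 (new)  [load 95/185]
  60 → roll 1  [load 180/185]
  55 → roll 2  [load 175/185]
  45 → roll 3  [load 160/185]
  30 → roll 4  [load 125/185]
4 paper rolls opened.

4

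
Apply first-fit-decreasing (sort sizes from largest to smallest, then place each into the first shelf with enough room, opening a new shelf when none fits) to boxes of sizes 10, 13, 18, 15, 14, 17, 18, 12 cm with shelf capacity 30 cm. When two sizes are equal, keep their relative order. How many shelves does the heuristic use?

4

Sorted descending: 18, 18, 17, 15, 14, 13, 12, 10.
  18 → shelf 1 (new)  [load 18/30]
  18 → shelf 2 (new)  [load 18/30]
  17 → shelf 3 (new)  [load 17/30]
  15 → shelf 4 (new)  [load 15/30]
  14 → shelf 4  [load 29/30]
  13 → shelf 3  [load 30/30]
  12 → shelf 1  [load 30/30]
  10 → shelf 2  [load 28/30]
4 shelves opened.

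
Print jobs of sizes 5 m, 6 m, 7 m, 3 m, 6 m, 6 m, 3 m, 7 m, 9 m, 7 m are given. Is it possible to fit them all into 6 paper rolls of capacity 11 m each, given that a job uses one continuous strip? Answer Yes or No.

Total = 59 m; ⌈59/11⌉ = 6.
7 print jobs each exceed half the capacity and cannot share a roll, forcing at least 7 paper rolls.
At least 7 paper rolls are required, but only 6 are allowed.

No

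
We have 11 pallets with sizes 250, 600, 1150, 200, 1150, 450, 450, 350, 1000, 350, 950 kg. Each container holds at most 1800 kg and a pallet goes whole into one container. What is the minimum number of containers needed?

Total = 1150 + 1150 + 1000 + 950 + 600 + 450 + 450 + 350 + 350 + 250 + 200 = 6900 kg.
Lower bound: ⌈6900/1800⌉ = 4 containers.
A packing using 4 containers:
  container 1: 1150 + 600 = 1750
  container 2: 1150 + 450 + 200 = 1800
  container 3: 1000 + 450 + 350 = 1800
  container 4: 950 + 350 + 250 = 1550
This matches the lower bound, so 4 is optimal.

4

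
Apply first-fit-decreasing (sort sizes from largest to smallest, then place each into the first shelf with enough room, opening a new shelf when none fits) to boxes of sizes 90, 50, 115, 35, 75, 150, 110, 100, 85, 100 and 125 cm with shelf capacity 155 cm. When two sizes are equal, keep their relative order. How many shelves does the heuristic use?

9

Sorted descending: 150, 125, 115, 110, 100, 100, 90, 85, 75, 50, 35.
  150 → shelf 1 (new)  [load 150/155]
  125 → shelf 2 (new)  [load 125/155]
  115 → shelf 3 (new)  [load 115/155]
  110 → shelf 4 (new)  [load 110/155]
  100 → shelf 5 (new)  [load 100/155]
  100 → shelf 6 (new)  [load 100/155]
  90 → shelf 7 (new)  [load 90/155]
  85 → shelf 8 (new)  [load 85/155]
  75 → shelf 9 (new)  [load 75/155]
  50 → shelf 5  [load 150/155]
  35 → shelf 3  [load 150/155]
9 shelves opened.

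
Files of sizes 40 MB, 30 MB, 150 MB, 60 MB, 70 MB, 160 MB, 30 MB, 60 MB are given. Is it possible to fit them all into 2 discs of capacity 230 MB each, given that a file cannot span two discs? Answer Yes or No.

No

Total = 600 MB; ⌈600/230⌉ = 3.
At least 3 discs are required, but only 2 are allowed.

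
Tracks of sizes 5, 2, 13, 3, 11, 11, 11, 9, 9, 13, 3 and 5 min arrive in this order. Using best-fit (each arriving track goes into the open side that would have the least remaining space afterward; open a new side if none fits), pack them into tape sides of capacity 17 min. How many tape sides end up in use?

7

  5 → side 1 (new)  [load 5/17]
  2 → side 1  [load 7/17]
  13 → side 2 (new)  [load 13/17]
  3 → side 2  [load 16/17]
  11 → side 3 (new)  [load 11/17]
  11 → side 4 (new)  [load 11/17]
  11 → side 5 (new)  [load 11/17]
  9 → side 1  [load 16/17]
  9 → side 6 (new)  [load 9/17]
  13 → side 7 (new)  [load 13/17]
  3 → side 7  [load 16/17]
  5 → side 3  [load 16/17]
7 tape sides opened.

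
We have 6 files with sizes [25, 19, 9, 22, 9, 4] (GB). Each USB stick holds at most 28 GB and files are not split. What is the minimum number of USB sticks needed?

Total = 25 + 22 + 19 + 9 + 9 + 4 = 88 GB.
Lower bound: ⌈88/28⌉ = 4 USB sticks.
A packing using 4 USB sticks:
  USB stick 1: 25 = 25
  USB stick 2: 22 + 4 = 26
  USB stick 3: 19 + 9 = 28
  USB stick 4: 9 = 9
This matches the lower bound, so 4 is optimal.

4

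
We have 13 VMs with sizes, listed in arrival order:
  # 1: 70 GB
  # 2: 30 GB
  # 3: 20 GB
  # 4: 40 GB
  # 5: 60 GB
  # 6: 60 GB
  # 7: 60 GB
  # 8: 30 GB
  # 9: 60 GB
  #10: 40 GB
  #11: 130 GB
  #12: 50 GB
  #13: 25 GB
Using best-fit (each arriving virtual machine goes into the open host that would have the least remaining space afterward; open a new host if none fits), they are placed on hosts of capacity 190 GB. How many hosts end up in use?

4

  70 → host 1 (new)  [load 70/190]
  30 → host 1  [load 100/190]
  20 → host 1  [load 120/190]
  40 → host 1  [load 160/190]
  60 → host 2 (new)  [load 60/190]
  60 → host 2  [load 120/190]
  60 → host 2  [load 180/190]
  30 → host 1  [load 190/190]
  60 → host 3 (new)  [load 60/190]
  40 → host 3  [load 100/190]
  130 → host 4 (new)  [load 130/190]
  50 → host 4  [load 180/190]
  25 → host 3  [load 125/190]
4 hosts opened.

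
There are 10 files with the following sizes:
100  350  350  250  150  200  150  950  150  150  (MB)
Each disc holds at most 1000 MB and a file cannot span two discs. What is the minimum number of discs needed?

Total = 950 + 350 + 350 + 250 + 200 + 150 + 150 + 150 + 150 + 100 = 2800 MB.
Lower bound: ⌈2800/1000⌉ = 3 discs.
A packing using 3 discs:
  disc 1: 950 = 950
  disc 2: 350 + 350 + 250 = 950
  disc 3: 200 + 150 + 150 + 150 + 150 + 100 = 900
This matches the lower bound, so 3 is optimal.

3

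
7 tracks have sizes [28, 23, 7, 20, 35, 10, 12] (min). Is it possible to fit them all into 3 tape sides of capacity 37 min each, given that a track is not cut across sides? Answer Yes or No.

Total = 135 min; ⌈135/37⌉ = 4.
At least 4 tape sides are required, but only 3 are allowed.

No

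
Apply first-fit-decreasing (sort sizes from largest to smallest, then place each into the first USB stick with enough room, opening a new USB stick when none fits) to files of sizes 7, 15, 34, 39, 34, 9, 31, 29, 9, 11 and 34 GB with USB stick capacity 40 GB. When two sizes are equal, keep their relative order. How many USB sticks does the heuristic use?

7

Sorted descending: 39, 34, 34, 34, 31, 29, 15, 11, 9, 9, 7.
  39 → USB stick 1 (new)  [load 39/40]
  34 → USB stick 2 (new)  [load 34/40]
  34 → USB stick 3 (new)  [load 34/40]
  34 → USB stick 4 (new)  [load 34/40]
  31 → USB stick 5 (new)  [load 31/40]
  29 → USB stick 6 (new)  [load 29/40]
  15 → USB stick 7 (new)  [load 15/40]
  11 → USB stick 6  [load 40/40]
  9 → USB stick 5  [load 40/40]
  9 → USB stick 7  [load 24/40]
  7 → USB stick 7  [load 31/40]
7 USB sticks opened.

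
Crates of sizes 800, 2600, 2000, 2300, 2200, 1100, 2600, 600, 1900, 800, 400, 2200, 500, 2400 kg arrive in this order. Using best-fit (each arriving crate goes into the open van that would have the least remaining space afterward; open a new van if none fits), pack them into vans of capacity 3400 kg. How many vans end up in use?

8

  800 → van 1 (new)  [load 800/3400]
  2600 → van 1  [load 3400/3400]
  2000 → van 2 (new)  [load 2000/3400]
  2300 → van 3 (new)  [load 2300/3400]
  2200 → van 4 (new)  [load 2200/3400]
  1100 → van 3  [load 3400/3400]
  2600 → van 5 (new)  [load 2600/3400]
  600 → van 5  [load 3200/3400]
  1900 → van 6 (new)  [load 1900/3400]
  800 → van 4  [load 3000/3400]
  400 → van 4  [load 3400/3400]
  2200 → van 7 (new)  [load 2200/3400]
  500 → van 7  [load 2700/3400]
  2400 → van 8 (new)  [load 2400/3400]
8 vans opened.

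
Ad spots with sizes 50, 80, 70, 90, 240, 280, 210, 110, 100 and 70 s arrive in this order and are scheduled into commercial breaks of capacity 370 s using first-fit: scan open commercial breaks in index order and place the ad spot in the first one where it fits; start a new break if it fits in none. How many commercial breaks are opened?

  50 → break 1 (new)  [load 50/370]
  80 → break 1  [load 130/370]
  70 → break 1  [load 200/370]
  90 → break 1  [load 290/370]
  240 → break 2 (new)  [load 240/370]
  280 → break 3 (new)  [load 280/370]
  210 → break 4 (new)  [load 210/370]
  110 → break 2  [load 350/370]
  100 → break 4  [load 310/370]
  70 → break 1  [load 360/370]
4 commercial breaks opened.

4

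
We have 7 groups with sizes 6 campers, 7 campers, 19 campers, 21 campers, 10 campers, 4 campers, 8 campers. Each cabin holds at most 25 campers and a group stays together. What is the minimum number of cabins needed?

Total = 21 + 19 + 10 + 8 + 7 + 6 + 4 = 75 campers.
Lower bound: ⌈75/25⌉ = 3 cabins.
A packing using 3 cabins:
  cabin 1: 21 + 4 = 25
  cabin 2: 19 + 6 = 25
  cabin 3: 10 + 8 + 7 = 25
This matches the lower bound, so 3 is optimal.

3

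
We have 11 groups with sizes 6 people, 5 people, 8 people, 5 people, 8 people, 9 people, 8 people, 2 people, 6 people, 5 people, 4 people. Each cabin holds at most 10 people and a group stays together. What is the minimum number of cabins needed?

8

Total = 9 + 8 + 8 + 8 + 6 + 6 + 5 + 5 + 5 + 4 + 2 = 66 people.
Lower bound: ⌈66/10⌉ = 7 cabins.
A packing using 8 cabins:
  cabin 1: 9 = 9
  cabin 2: 8 + 2 = 10
  cabin 3: 8 = 8
  cabin 4: 8 = 8
  cabin 5: 6 + 4 = 10
  cabin 6: 6 = 6
  cabin 7: 5 + 5 = 10
  cabin 8: 5 = 5
No arrangement into 7 cabins stays within capacity, so 8 is optimal.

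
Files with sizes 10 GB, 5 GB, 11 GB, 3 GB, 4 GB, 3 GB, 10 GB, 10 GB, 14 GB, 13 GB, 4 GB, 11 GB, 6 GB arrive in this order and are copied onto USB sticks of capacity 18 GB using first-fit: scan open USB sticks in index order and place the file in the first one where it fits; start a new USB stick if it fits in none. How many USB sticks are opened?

  10 → USB stick 1 (new)  [load 10/18]
  5 → USB stick 1  [load 15/18]
  11 → USB stick 2 (new)  [load 11/18]
  3 → USB stick 1  [load 18/18]
  4 → USB stick 2  [load 15/18]
  3 → USB stick 2  [load 18/18]
  10 → USB stick 3 (new)  [load 10/18]
  10 → USB stick 4 (new)  [load 10/18]
  14 → USB stick 5 (new)  [load 14/18]
  13 → USB stick 6 (new)  [load 13/18]
  4 → USB stick 3  [load 14/18]
  11 → USB stick 7 (new)  [load 11/18]
  6 → USB stick 4  [load 16/18]
7 USB sticks opened.

7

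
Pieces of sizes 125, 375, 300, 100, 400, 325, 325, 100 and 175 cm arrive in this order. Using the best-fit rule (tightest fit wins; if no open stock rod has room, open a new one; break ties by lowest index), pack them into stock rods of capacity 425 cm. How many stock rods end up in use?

6

  125 → stock rod 1 (new)  [load 125/425]
  375 → stock rod 2 (new)  [load 375/425]
  300 → stock rod 1  [load 425/425]
  100 → stock rod 3 (new)  [load 100/425]
  400 → stock rod 4 (new)  [load 400/425]
  325 → stock rod 3  [load 425/425]
  325 → stock rod 5 (new)  [load 325/425]
  100 → stock rod 5  [load 425/425]
  175 → stock rod 6 (new)  [load 175/425]
6 stock rods opened.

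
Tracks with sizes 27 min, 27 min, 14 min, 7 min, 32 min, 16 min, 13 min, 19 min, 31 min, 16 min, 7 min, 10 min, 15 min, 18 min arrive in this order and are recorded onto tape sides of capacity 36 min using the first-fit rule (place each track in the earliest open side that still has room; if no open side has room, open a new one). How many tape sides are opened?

  27 → side 1 (new)  [load 27/36]
  27 → side 2 (new)  [load 27/36]
  14 → side 3 (new)  [load 14/36]
  7 → side 1  [load 34/36]
  32 → side 4 (new)  [load 32/36]
  16 → side 3  [load 30/36]
  13 → side 5 (new)  [load 13/36]
  19 → side 5  [load 32/36]
  31 → side 6 (new)  [load 31/36]
  16 → side 7 (new)  [load 16/36]
  7 → side 2  [load 34/36]
  10 → side 7  [load 26/36]
  15 → side 8 (new)  [load 15/36]
  18 → side 8  [load 33/36]
8 tape sides opened.

8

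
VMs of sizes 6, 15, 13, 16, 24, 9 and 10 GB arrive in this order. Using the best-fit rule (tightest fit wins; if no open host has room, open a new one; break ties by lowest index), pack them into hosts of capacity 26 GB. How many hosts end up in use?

4

  6 → host 1 (new)  [load 6/26]
  15 → host 1  [load 21/26]
  13 → host 2 (new)  [load 13/26]
  16 → host 3 (new)  [load 16/26]
  24 → host 4 (new)  [load 24/26]
  9 → host 3  [load 25/26]
  10 → host 2  [load 23/26]
4 hosts opened.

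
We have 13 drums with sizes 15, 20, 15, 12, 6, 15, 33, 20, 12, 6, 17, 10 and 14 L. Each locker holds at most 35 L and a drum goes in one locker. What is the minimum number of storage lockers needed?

Total = 33 + 20 + 20 + 17 + 15 + 15 + 15 + 14 + 12 + 12 + 10 + 6 + 6 = 195 L.
Lower bound: ⌈195/35⌉ = 6 storage lockers.
A packing using 6 storage lockers:
  locker 1: 33 = 33
  locker 2: 20 + 15 = 35
  locker 3: 20 + 15 = 35
  locker 4: 17 + 15 = 32
  locker 5: 14 + 12 + 6 = 32
  locker 6: 12 + 10 + 6 = 28
This matches the lower bound, so 6 is optimal.

6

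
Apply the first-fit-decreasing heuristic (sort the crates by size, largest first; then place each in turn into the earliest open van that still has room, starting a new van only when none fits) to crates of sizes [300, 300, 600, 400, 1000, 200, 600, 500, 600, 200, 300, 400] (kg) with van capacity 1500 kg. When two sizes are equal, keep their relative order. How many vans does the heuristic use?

Sorted descending: 1000, 600, 600, 600, 500, 400, 400, 300, 300, 300, 200, 200.
  1000 → van 1 (new)  [load 1000/1500]
  600 → van 2 (new)  [load 600/1500]
  600 → van 2  [load 1200/1500]
  600 → van 3 (new)  [load 600/1500]
  500 → van 1  [load 1500/1500]
  400 → van 3  [load 1000/1500]
  400 → van 3  [load 1400/1500]
  300 → van 2  [load 1500/1500]
  300 → van 4 (new)  [load 300/1500]
  300 → van 4  [load 600/1500]
  200 → van 4  [load 800/1500]
  200 → van 4  [load 1000/1500]
4 vans opened.

4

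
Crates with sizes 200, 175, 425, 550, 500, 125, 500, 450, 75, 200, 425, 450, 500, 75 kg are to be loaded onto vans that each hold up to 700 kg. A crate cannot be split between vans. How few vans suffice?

8

Total = 550 + 500 + 500 + 500 + 450 + 450 + 425 + 425 + 200 + 200 + 175 + 125 + 75 + 75 = 4650 kg.
Lower bound: ⌈4650/700⌉ = 7 vans.
Also, 8 crates each exceed 350 kg, and no two of those can share a van, so at least 8 vans are needed.
A packing using 8 vans:
  van 1: 550 + 125 = 675
  van 2: 500 + 200 = 700
  van 3: 500 + 200 = 700
  van 4: 500 + 175 = 675
  van 5: 450 + 75 + 75 = 600
  van 6: 450 = 450
  van 7: 425 = 425
  van 8: 425 = 425
This matches the lower bound, so 8 is optimal.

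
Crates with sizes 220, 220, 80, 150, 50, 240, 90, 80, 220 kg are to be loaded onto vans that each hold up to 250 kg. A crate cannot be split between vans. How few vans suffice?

Total = 240 + 220 + 220 + 220 + 150 + 90 + 80 + 80 + 50 = 1350 kg.
Lower bound: ⌈1350/250⌉ = 6 vans.
A packing using 6 vans:
  van 1: 240 = 240
  van 2: 220 = 220
  van 3: 220 = 220
  van 4: 220 = 220
  van 5: 150 + 90 = 240
  van 6: 80 + 80 + 50 = 210
This matches the lower bound, so 6 is optimal.

6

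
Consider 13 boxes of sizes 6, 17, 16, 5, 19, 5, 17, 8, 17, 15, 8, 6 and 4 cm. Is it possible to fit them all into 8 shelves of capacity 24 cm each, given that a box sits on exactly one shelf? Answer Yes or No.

A valid assignment using 7 shelves:
  shelf 1: 19 + 5 = 24
  shelf 2: 17 + 6 = 23
  shelf 3: 17 + 6 = 23
  shelf 4: 17 + 5 = 22
  shelf 5: 16 + 8 = 24
  shelf 6: 15 + 8 = 23
  shelf 7: 4 = 4
That uses only 7 ≤ 8, so 8 shelves are enough.

Yes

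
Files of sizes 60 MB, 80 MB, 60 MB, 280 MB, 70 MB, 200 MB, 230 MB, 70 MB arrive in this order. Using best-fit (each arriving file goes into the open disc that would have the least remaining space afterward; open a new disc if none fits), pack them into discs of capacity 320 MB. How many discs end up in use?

4

  60 → disc 1 (new)  [load 60/320]
  80 → disc 1  [load 140/320]
  60 → disc 1  [load 200/320]
  280 → disc 2 (new)  [load 280/320]
  70 → disc 1  [load 270/320]
  200 → disc 3 (new)  [load 200/320]
  230 → disc 4 (new)  [load 230/320]
  70 → disc 4  [load 300/320]
4 discs opened.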